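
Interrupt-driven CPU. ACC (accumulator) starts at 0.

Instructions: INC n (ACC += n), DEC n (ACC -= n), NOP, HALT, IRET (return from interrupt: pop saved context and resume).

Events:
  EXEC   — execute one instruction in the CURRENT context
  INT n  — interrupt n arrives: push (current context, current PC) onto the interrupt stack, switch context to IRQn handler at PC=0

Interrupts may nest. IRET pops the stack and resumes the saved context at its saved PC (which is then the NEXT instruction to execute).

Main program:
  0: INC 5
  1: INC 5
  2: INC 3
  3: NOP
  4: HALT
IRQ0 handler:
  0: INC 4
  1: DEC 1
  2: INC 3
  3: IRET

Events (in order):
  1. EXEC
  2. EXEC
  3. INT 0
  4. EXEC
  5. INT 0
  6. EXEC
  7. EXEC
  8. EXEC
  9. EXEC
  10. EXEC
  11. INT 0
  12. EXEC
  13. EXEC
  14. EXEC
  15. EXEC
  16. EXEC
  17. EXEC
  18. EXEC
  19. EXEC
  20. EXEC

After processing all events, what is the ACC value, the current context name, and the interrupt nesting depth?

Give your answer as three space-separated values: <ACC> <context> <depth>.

Event 1 (EXEC): [MAIN] PC=0: INC 5 -> ACC=5
Event 2 (EXEC): [MAIN] PC=1: INC 5 -> ACC=10
Event 3 (INT 0): INT 0 arrives: push (MAIN, PC=2), enter IRQ0 at PC=0 (depth now 1)
Event 4 (EXEC): [IRQ0] PC=0: INC 4 -> ACC=14
Event 5 (INT 0): INT 0 arrives: push (IRQ0, PC=1), enter IRQ0 at PC=0 (depth now 2)
Event 6 (EXEC): [IRQ0] PC=0: INC 4 -> ACC=18
Event 7 (EXEC): [IRQ0] PC=1: DEC 1 -> ACC=17
Event 8 (EXEC): [IRQ0] PC=2: INC 3 -> ACC=20
Event 9 (EXEC): [IRQ0] PC=3: IRET -> resume IRQ0 at PC=1 (depth now 1)
Event 10 (EXEC): [IRQ0] PC=1: DEC 1 -> ACC=19
Event 11 (INT 0): INT 0 arrives: push (IRQ0, PC=2), enter IRQ0 at PC=0 (depth now 2)
Event 12 (EXEC): [IRQ0] PC=0: INC 4 -> ACC=23
Event 13 (EXEC): [IRQ0] PC=1: DEC 1 -> ACC=22
Event 14 (EXEC): [IRQ0] PC=2: INC 3 -> ACC=25
Event 15 (EXEC): [IRQ0] PC=3: IRET -> resume IRQ0 at PC=2 (depth now 1)
Event 16 (EXEC): [IRQ0] PC=2: INC 3 -> ACC=28
Event 17 (EXEC): [IRQ0] PC=3: IRET -> resume MAIN at PC=2 (depth now 0)
Event 18 (EXEC): [MAIN] PC=2: INC 3 -> ACC=31
Event 19 (EXEC): [MAIN] PC=3: NOP
Event 20 (EXEC): [MAIN] PC=4: HALT

Answer: 31 MAIN 0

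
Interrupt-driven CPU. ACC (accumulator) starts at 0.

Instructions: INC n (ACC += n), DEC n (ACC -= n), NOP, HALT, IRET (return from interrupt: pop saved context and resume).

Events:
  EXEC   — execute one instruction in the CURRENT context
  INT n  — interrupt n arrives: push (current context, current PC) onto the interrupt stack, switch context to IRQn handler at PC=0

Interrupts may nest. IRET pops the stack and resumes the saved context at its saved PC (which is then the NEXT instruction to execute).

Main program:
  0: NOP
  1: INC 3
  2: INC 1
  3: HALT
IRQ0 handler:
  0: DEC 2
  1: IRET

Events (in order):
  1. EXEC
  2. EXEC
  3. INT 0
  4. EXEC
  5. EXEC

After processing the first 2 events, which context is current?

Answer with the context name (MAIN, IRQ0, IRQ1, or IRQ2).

Answer: MAIN

Derivation:
Event 1 (EXEC): [MAIN] PC=0: NOP
Event 2 (EXEC): [MAIN] PC=1: INC 3 -> ACC=3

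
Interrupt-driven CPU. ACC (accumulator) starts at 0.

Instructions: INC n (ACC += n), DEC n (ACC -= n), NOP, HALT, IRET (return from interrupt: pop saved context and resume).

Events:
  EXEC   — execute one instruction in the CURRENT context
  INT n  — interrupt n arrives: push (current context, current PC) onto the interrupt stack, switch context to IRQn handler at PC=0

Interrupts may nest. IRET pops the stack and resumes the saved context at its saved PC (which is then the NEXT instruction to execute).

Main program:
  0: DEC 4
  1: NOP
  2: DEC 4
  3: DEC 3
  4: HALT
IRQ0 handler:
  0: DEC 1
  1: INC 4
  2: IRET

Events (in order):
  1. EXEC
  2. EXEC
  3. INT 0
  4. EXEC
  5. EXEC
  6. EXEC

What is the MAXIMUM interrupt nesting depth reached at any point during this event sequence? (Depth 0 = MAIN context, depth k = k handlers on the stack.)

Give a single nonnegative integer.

Answer: 1

Derivation:
Event 1 (EXEC): [MAIN] PC=0: DEC 4 -> ACC=-4 [depth=0]
Event 2 (EXEC): [MAIN] PC=1: NOP [depth=0]
Event 3 (INT 0): INT 0 arrives: push (MAIN, PC=2), enter IRQ0 at PC=0 (depth now 1) [depth=1]
Event 4 (EXEC): [IRQ0] PC=0: DEC 1 -> ACC=-5 [depth=1]
Event 5 (EXEC): [IRQ0] PC=1: INC 4 -> ACC=-1 [depth=1]
Event 6 (EXEC): [IRQ0] PC=2: IRET -> resume MAIN at PC=2 (depth now 0) [depth=0]
Max depth observed: 1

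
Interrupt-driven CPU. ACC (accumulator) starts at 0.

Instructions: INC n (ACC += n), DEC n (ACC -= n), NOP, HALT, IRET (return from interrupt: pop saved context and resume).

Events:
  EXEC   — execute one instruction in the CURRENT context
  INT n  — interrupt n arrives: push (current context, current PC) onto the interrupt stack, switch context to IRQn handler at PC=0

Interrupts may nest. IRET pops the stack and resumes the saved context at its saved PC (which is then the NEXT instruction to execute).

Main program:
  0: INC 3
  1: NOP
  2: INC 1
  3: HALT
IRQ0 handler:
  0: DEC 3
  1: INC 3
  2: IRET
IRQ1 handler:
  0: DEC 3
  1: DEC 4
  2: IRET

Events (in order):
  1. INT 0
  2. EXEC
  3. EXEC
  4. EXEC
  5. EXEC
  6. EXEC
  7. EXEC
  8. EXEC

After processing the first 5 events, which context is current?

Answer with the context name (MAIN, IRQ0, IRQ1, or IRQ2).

Answer: MAIN

Derivation:
Event 1 (INT 0): INT 0 arrives: push (MAIN, PC=0), enter IRQ0 at PC=0 (depth now 1)
Event 2 (EXEC): [IRQ0] PC=0: DEC 3 -> ACC=-3
Event 3 (EXEC): [IRQ0] PC=1: INC 3 -> ACC=0
Event 4 (EXEC): [IRQ0] PC=2: IRET -> resume MAIN at PC=0 (depth now 0)
Event 5 (EXEC): [MAIN] PC=0: INC 3 -> ACC=3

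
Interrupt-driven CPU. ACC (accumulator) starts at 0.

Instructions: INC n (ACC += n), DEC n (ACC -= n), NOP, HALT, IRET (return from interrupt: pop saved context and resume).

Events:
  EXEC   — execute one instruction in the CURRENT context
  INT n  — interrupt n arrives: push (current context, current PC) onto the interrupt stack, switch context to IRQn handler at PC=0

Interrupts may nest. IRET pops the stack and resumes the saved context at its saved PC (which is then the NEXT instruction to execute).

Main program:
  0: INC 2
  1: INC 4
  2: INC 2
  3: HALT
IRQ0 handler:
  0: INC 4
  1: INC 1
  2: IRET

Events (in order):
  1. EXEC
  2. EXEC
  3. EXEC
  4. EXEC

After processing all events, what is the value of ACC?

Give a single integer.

Answer: 8

Derivation:
Event 1 (EXEC): [MAIN] PC=0: INC 2 -> ACC=2
Event 2 (EXEC): [MAIN] PC=1: INC 4 -> ACC=6
Event 3 (EXEC): [MAIN] PC=2: INC 2 -> ACC=8
Event 4 (EXEC): [MAIN] PC=3: HALT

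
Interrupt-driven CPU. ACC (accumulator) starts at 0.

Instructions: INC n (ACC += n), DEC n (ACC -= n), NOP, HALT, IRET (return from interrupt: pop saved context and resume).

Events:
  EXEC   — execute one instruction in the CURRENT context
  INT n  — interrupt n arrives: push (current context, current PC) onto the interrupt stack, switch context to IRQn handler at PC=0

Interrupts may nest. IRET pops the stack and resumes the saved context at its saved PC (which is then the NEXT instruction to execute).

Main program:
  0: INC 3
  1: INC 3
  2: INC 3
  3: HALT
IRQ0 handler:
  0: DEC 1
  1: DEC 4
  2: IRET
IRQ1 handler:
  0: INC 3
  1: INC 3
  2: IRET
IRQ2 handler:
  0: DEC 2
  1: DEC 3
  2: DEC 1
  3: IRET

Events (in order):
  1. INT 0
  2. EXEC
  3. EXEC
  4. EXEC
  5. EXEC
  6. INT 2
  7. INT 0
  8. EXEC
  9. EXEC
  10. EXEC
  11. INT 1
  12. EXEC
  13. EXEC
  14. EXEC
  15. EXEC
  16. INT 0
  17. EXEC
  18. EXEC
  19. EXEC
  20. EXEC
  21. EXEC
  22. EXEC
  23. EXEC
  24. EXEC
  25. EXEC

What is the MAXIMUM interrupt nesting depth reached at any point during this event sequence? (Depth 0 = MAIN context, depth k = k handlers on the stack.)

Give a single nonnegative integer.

Answer: 2

Derivation:
Event 1 (INT 0): INT 0 arrives: push (MAIN, PC=0), enter IRQ0 at PC=0 (depth now 1) [depth=1]
Event 2 (EXEC): [IRQ0] PC=0: DEC 1 -> ACC=-1 [depth=1]
Event 3 (EXEC): [IRQ0] PC=1: DEC 4 -> ACC=-5 [depth=1]
Event 4 (EXEC): [IRQ0] PC=2: IRET -> resume MAIN at PC=0 (depth now 0) [depth=0]
Event 5 (EXEC): [MAIN] PC=0: INC 3 -> ACC=-2 [depth=0]
Event 6 (INT 2): INT 2 arrives: push (MAIN, PC=1), enter IRQ2 at PC=0 (depth now 1) [depth=1]
Event 7 (INT 0): INT 0 arrives: push (IRQ2, PC=0), enter IRQ0 at PC=0 (depth now 2) [depth=2]
Event 8 (EXEC): [IRQ0] PC=0: DEC 1 -> ACC=-3 [depth=2]
Event 9 (EXEC): [IRQ0] PC=1: DEC 4 -> ACC=-7 [depth=2]
Event 10 (EXEC): [IRQ0] PC=2: IRET -> resume IRQ2 at PC=0 (depth now 1) [depth=1]
Event 11 (INT 1): INT 1 arrives: push (IRQ2, PC=0), enter IRQ1 at PC=0 (depth now 2) [depth=2]
Event 12 (EXEC): [IRQ1] PC=0: INC 3 -> ACC=-4 [depth=2]
Event 13 (EXEC): [IRQ1] PC=1: INC 3 -> ACC=-1 [depth=2]
Event 14 (EXEC): [IRQ1] PC=2: IRET -> resume IRQ2 at PC=0 (depth now 1) [depth=1]
Event 15 (EXEC): [IRQ2] PC=0: DEC 2 -> ACC=-3 [depth=1]
Event 16 (INT 0): INT 0 arrives: push (IRQ2, PC=1), enter IRQ0 at PC=0 (depth now 2) [depth=2]
Event 17 (EXEC): [IRQ0] PC=0: DEC 1 -> ACC=-4 [depth=2]
Event 18 (EXEC): [IRQ0] PC=1: DEC 4 -> ACC=-8 [depth=2]
Event 19 (EXEC): [IRQ0] PC=2: IRET -> resume IRQ2 at PC=1 (depth now 1) [depth=1]
Event 20 (EXEC): [IRQ2] PC=1: DEC 3 -> ACC=-11 [depth=1]
Event 21 (EXEC): [IRQ2] PC=2: DEC 1 -> ACC=-12 [depth=1]
Event 22 (EXEC): [IRQ2] PC=3: IRET -> resume MAIN at PC=1 (depth now 0) [depth=0]
Event 23 (EXEC): [MAIN] PC=1: INC 3 -> ACC=-9 [depth=0]
Event 24 (EXEC): [MAIN] PC=2: INC 3 -> ACC=-6 [depth=0]
Event 25 (EXEC): [MAIN] PC=3: HALT [depth=0]
Max depth observed: 2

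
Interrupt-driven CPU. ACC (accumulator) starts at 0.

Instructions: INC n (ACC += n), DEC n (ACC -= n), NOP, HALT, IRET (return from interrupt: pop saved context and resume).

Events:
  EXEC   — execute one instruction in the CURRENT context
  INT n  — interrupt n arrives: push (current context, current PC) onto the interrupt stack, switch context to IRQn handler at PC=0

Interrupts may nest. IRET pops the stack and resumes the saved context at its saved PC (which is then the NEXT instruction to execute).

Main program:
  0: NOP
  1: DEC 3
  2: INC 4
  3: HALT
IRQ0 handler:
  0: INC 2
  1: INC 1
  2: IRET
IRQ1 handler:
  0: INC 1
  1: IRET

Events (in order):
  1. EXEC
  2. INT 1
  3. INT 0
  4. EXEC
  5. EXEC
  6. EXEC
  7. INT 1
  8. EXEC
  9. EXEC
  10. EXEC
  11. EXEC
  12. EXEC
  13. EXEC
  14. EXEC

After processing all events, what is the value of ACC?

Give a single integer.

Answer: 6

Derivation:
Event 1 (EXEC): [MAIN] PC=0: NOP
Event 2 (INT 1): INT 1 arrives: push (MAIN, PC=1), enter IRQ1 at PC=0 (depth now 1)
Event 3 (INT 0): INT 0 arrives: push (IRQ1, PC=0), enter IRQ0 at PC=0 (depth now 2)
Event 4 (EXEC): [IRQ0] PC=0: INC 2 -> ACC=2
Event 5 (EXEC): [IRQ0] PC=1: INC 1 -> ACC=3
Event 6 (EXEC): [IRQ0] PC=2: IRET -> resume IRQ1 at PC=0 (depth now 1)
Event 7 (INT 1): INT 1 arrives: push (IRQ1, PC=0), enter IRQ1 at PC=0 (depth now 2)
Event 8 (EXEC): [IRQ1] PC=0: INC 1 -> ACC=4
Event 9 (EXEC): [IRQ1] PC=1: IRET -> resume IRQ1 at PC=0 (depth now 1)
Event 10 (EXEC): [IRQ1] PC=0: INC 1 -> ACC=5
Event 11 (EXEC): [IRQ1] PC=1: IRET -> resume MAIN at PC=1 (depth now 0)
Event 12 (EXEC): [MAIN] PC=1: DEC 3 -> ACC=2
Event 13 (EXEC): [MAIN] PC=2: INC 4 -> ACC=6
Event 14 (EXEC): [MAIN] PC=3: HALT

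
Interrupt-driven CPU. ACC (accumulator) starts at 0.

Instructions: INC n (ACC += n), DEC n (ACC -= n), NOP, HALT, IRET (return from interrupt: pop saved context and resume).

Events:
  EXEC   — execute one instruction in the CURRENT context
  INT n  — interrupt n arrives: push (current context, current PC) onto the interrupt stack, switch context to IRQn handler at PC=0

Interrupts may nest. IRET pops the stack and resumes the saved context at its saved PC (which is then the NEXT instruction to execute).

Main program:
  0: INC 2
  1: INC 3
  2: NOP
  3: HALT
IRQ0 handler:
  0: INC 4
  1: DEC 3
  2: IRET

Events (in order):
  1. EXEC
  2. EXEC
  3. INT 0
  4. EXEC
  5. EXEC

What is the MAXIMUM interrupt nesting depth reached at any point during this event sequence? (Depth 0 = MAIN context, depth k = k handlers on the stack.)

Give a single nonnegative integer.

Event 1 (EXEC): [MAIN] PC=0: INC 2 -> ACC=2 [depth=0]
Event 2 (EXEC): [MAIN] PC=1: INC 3 -> ACC=5 [depth=0]
Event 3 (INT 0): INT 0 arrives: push (MAIN, PC=2), enter IRQ0 at PC=0 (depth now 1) [depth=1]
Event 4 (EXEC): [IRQ0] PC=0: INC 4 -> ACC=9 [depth=1]
Event 5 (EXEC): [IRQ0] PC=1: DEC 3 -> ACC=6 [depth=1]
Max depth observed: 1

Answer: 1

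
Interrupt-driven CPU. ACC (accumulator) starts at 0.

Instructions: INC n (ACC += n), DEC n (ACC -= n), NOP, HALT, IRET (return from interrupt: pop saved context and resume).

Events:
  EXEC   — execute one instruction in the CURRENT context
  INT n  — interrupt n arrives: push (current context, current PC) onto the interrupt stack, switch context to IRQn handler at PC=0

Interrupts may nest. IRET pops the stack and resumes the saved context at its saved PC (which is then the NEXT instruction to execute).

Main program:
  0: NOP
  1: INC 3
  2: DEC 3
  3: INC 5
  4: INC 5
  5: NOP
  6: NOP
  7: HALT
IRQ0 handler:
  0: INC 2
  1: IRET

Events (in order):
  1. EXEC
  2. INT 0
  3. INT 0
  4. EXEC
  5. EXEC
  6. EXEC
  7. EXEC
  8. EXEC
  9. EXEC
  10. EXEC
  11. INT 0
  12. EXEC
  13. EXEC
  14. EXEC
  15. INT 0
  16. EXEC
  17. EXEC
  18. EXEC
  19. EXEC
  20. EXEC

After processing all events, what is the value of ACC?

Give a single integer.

Event 1 (EXEC): [MAIN] PC=0: NOP
Event 2 (INT 0): INT 0 arrives: push (MAIN, PC=1), enter IRQ0 at PC=0 (depth now 1)
Event 3 (INT 0): INT 0 arrives: push (IRQ0, PC=0), enter IRQ0 at PC=0 (depth now 2)
Event 4 (EXEC): [IRQ0] PC=0: INC 2 -> ACC=2
Event 5 (EXEC): [IRQ0] PC=1: IRET -> resume IRQ0 at PC=0 (depth now 1)
Event 6 (EXEC): [IRQ0] PC=0: INC 2 -> ACC=4
Event 7 (EXEC): [IRQ0] PC=1: IRET -> resume MAIN at PC=1 (depth now 0)
Event 8 (EXEC): [MAIN] PC=1: INC 3 -> ACC=7
Event 9 (EXEC): [MAIN] PC=2: DEC 3 -> ACC=4
Event 10 (EXEC): [MAIN] PC=3: INC 5 -> ACC=9
Event 11 (INT 0): INT 0 arrives: push (MAIN, PC=4), enter IRQ0 at PC=0 (depth now 1)
Event 12 (EXEC): [IRQ0] PC=0: INC 2 -> ACC=11
Event 13 (EXEC): [IRQ0] PC=1: IRET -> resume MAIN at PC=4 (depth now 0)
Event 14 (EXEC): [MAIN] PC=4: INC 5 -> ACC=16
Event 15 (INT 0): INT 0 arrives: push (MAIN, PC=5), enter IRQ0 at PC=0 (depth now 1)
Event 16 (EXEC): [IRQ0] PC=0: INC 2 -> ACC=18
Event 17 (EXEC): [IRQ0] PC=1: IRET -> resume MAIN at PC=5 (depth now 0)
Event 18 (EXEC): [MAIN] PC=5: NOP
Event 19 (EXEC): [MAIN] PC=6: NOP
Event 20 (EXEC): [MAIN] PC=7: HALT

Answer: 18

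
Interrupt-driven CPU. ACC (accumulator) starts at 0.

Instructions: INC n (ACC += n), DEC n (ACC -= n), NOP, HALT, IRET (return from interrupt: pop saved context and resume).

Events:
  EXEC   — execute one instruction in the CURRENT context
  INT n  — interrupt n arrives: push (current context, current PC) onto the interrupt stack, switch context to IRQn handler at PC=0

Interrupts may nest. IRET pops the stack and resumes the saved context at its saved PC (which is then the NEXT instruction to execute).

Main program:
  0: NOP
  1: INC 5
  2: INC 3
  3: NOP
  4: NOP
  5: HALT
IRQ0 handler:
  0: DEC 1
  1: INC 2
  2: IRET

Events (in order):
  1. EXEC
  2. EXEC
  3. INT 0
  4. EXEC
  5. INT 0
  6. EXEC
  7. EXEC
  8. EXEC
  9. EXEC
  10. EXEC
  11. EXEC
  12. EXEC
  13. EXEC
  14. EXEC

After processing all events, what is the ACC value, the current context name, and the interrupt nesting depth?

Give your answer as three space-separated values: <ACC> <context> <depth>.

Event 1 (EXEC): [MAIN] PC=0: NOP
Event 2 (EXEC): [MAIN] PC=1: INC 5 -> ACC=5
Event 3 (INT 0): INT 0 arrives: push (MAIN, PC=2), enter IRQ0 at PC=0 (depth now 1)
Event 4 (EXEC): [IRQ0] PC=0: DEC 1 -> ACC=4
Event 5 (INT 0): INT 0 arrives: push (IRQ0, PC=1), enter IRQ0 at PC=0 (depth now 2)
Event 6 (EXEC): [IRQ0] PC=0: DEC 1 -> ACC=3
Event 7 (EXEC): [IRQ0] PC=1: INC 2 -> ACC=5
Event 8 (EXEC): [IRQ0] PC=2: IRET -> resume IRQ0 at PC=1 (depth now 1)
Event 9 (EXEC): [IRQ0] PC=1: INC 2 -> ACC=7
Event 10 (EXEC): [IRQ0] PC=2: IRET -> resume MAIN at PC=2 (depth now 0)
Event 11 (EXEC): [MAIN] PC=2: INC 3 -> ACC=10
Event 12 (EXEC): [MAIN] PC=3: NOP
Event 13 (EXEC): [MAIN] PC=4: NOP
Event 14 (EXEC): [MAIN] PC=5: HALT

Answer: 10 MAIN 0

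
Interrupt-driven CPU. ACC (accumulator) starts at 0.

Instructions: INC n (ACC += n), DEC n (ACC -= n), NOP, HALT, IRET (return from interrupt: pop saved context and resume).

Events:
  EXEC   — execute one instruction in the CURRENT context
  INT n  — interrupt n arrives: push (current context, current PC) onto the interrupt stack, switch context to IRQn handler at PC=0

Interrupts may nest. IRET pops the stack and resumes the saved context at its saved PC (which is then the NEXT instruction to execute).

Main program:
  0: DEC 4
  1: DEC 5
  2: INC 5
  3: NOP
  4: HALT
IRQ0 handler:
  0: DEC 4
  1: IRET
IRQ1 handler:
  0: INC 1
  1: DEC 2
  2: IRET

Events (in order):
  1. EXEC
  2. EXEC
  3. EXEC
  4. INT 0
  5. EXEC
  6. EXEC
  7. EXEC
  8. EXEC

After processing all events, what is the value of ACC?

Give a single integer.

Event 1 (EXEC): [MAIN] PC=0: DEC 4 -> ACC=-4
Event 2 (EXEC): [MAIN] PC=1: DEC 5 -> ACC=-9
Event 3 (EXEC): [MAIN] PC=2: INC 5 -> ACC=-4
Event 4 (INT 0): INT 0 arrives: push (MAIN, PC=3), enter IRQ0 at PC=0 (depth now 1)
Event 5 (EXEC): [IRQ0] PC=0: DEC 4 -> ACC=-8
Event 6 (EXEC): [IRQ0] PC=1: IRET -> resume MAIN at PC=3 (depth now 0)
Event 7 (EXEC): [MAIN] PC=3: NOP
Event 8 (EXEC): [MAIN] PC=4: HALT

Answer: -8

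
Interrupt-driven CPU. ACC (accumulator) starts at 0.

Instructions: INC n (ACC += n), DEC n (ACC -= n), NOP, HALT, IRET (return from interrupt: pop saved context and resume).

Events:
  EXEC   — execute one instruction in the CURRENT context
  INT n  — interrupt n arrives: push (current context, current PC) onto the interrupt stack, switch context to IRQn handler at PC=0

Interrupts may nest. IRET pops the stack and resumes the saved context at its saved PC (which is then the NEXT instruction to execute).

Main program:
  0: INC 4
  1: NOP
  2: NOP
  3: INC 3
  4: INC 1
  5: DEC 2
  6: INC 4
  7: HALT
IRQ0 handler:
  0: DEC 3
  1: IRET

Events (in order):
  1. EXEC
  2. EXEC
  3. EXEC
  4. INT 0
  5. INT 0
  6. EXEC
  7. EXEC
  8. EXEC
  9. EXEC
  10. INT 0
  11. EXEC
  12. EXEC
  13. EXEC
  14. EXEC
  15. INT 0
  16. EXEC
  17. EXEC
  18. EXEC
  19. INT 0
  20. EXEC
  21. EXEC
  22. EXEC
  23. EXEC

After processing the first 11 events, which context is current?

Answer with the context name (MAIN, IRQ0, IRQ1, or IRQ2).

Answer: IRQ0

Derivation:
Event 1 (EXEC): [MAIN] PC=0: INC 4 -> ACC=4
Event 2 (EXEC): [MAIN] PC=1: NOP
Event 3 (EXEC): [MAIN] PC=2: NOP
Event 4 (INT 0): INT 0 arrives: push (MAIN, PC=3), enter IRQ0 at PC=0 (depth now 1)
Event 5 (INT 0): INT 0 arrives: push (IRQ0, PC=0), enter IRQ0 at PC=0 (depth now 2)
Event 6 (EXEC): [IRQ0] PC=0: DEC 3 -> ACC=1
Event 7 (EXEC): [IRQ0] PC=1: IRET -> resume IRQ0 at PC=0 (depth now 1)
Event 8 (EXEC): [IRQ0] PC=0: DEC 3 -> ACC=-2
Event 9 (EXEC): [IRQ0] PC=1: IRET -> resume MAIN at PC=3 (depth now 0)
Event 10 (INT 0): INT 0 arrives: push (MAIN, PC=3), enter IRQ0 at PC=0 (depth now 1)
Event 11 (EXEC): [IRQ0] PC=0: DEC 3 -> ACC=-5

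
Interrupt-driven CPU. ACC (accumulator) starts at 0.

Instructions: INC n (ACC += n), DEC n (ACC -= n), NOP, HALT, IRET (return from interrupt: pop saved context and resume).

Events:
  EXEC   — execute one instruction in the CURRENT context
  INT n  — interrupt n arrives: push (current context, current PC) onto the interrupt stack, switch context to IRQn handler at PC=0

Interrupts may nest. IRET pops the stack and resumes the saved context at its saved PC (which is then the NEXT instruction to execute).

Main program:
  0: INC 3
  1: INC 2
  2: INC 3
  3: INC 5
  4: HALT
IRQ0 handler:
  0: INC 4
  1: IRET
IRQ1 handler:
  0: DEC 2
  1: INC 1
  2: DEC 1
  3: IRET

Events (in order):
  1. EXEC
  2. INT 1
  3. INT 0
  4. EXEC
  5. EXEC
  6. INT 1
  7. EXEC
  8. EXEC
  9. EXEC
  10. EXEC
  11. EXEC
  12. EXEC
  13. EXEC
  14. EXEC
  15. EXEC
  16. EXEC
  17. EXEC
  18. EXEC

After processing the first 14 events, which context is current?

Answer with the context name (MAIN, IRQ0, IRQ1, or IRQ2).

Answer: MAIN

Derivation:
Event 1 (EXEC): [MAIN] PC=0: INC 3 -> ACC=3
Event 2 (INT 1): INT 1 arrives: push (MAIN, PC=1), enter IRQ1 at PC=0 (depth now 1)
Event 3 (INT 0): INT 0 arrives: push (IRQ1, PC=0), enter IRQ0 at PC=0 (depth now 2)
Event 4 (EXEC): [IRQ0] PC=0: INC 4 -> ACC=7
Event 5 (EXEC): [IRQ0] PC=1: IRET -> resume IRQ1 at PC=0 (depth now 1)
Event 6 (INT 1): INT 1 arrives: push (IRQ1, PC=0), enter IRQ1 at PC=0 (depth now 2)
Event 7 (EXEC): [IRQ1] PC=0: DEC 2 -> ACC=5
Event 8 (EXEC): [IRQ1] PC=1: INC 1 -> ACC=6
Event 9 (EXEC): [IRQ1] PC=2: DEC 1 -> ACC=5
Event 10 (EXEC): [IRQ1] PC=3: IRET -> resume IRQ1 at PC=0 (depth now 1)
Event 11 (EXEC): [IRQ1] PC=0: DEC 2 -> ACC=3
Event 12 (EXEC): [IRQ1] PC=1: INC 1 -> ACC=4
Event 13 (EXEC): [IRQ1] PC=2: DEC 1 -> ACC=3
Event 14 (EXEC): [IRQ1] PC=3: IRET -> resume MAIN at PC=1 (depth now 0)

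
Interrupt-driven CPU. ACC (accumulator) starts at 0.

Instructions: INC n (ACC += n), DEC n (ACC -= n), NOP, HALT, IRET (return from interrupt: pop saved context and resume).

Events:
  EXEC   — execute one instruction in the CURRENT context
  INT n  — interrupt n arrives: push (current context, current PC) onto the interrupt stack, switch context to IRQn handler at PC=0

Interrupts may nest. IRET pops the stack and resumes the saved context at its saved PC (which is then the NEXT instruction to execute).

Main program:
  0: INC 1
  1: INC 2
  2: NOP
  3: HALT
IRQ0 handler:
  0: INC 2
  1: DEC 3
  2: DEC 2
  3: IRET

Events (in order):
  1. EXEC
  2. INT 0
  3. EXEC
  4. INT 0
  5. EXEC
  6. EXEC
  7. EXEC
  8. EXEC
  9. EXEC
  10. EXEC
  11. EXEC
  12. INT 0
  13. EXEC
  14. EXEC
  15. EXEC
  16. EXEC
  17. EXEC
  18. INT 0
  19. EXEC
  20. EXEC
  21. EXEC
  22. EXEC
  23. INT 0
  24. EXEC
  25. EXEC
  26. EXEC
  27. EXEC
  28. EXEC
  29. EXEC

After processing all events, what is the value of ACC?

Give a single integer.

Event 1 (EXEC): [MAIN] PC=0: INC 1 -> ACC=1
Event 2 (INT 0): INT 0 arrives: push (MAIN, PC=1), enter IRQ0 at PC=0 (depth now 1)
Event 3 (EXEC): [IRQ0] PC=0: INC 2 -> ACC=3
Event 4 (INT 0): INT 0 arrives: push (IRQ0, PC=1), enter IRQ0 at PC=0 (depth now 2)
Event 5 (EXEC): [IRQ0] PC=0: INC 2 -> ACC=5
Event 6 (EXEC): [IRQ0] PC=1: DEC 3 -> ACC=2
Event 7 (EXEC): [IRQ0] PC=2: DEC 2 -> ACC=0
Event 8 (EXEC): [IRQ0] PC=3: IRET -> resume IRQ0 at PC=1 (depth now 1)
Event 9 (EXEC): [IRQ0] PC=1: DEC 3 -> ACC=-3
Event 10 (EXEC): [IRQ0] PC=2: DEC 2 -> ACC=-5
Event 11 (EXEC): [IRQ0] PC=3: IRET -> resume MAIN at PC=1 (depth now 0)
Event 12 (INT 0): INT 0 arrives: push (MAIN, PC=1), enter IRQ0 at PC=0 (depth now 1)
Event 13 (EXEC): [IRQ0] PC=0: INC 2 -> ACC=-3
Event 14 (EXEC): [IRQ0] PC=1: DEC 3 -> ACC=-6
Event 15 (EXEC): [IRQ0] PC=2: DEC 2 -> ACC=-8
Event 16 (EXEC): [IRQ0] PC=3: IRET -> resume MAIN at PC=1 (depth now 0)
Event 17 (EXEC): [MAIN] PC=1: INC 2 -> ACC=-6
Event 18 (INT 0): INT 0 arrives: push (MAIN, PC=2), enter IRQ0 at PC=0 (depth now 1)
Event 19 (EXEC): [IRQ0] PC=0: INC 2 -> ACC=-4
Event 20 (EXEC): [IRQ0] PC=1: DEC 3 -> ACC=-7
Event 21 (EXEC): [IRQ0] PC=2: DEC 2 -> ACC=-9
Event 22 (EXEC): [IRQ0] PC=3: IRET -> resume MAIN at PC=2 (depth now 0)
Event 23 (INT 0): INT 0 arrives: push (MAIN, PC=2), enter IRQ0 at PC=0 (depth now 1)
Event 24 (EXEC): [IRQ0] PC=0: INC 2 -> ACC=-7
Event 25 (EXEC): [IRQ0] PC=1: DEC 3 -> ACC=-10
Event 26 (EXEC): [IRQ0] PC=2: DEC 2 -> ACC=-12
Event 27 (EXEC): [IRQ0] PC=3: IRET -> resume MAIN at PC=2 (depth now 0)
Event 28 (EXEC): [MAIN] PC=2: NOP
Event 29 (EXEC): [MAIN] PC=3: HALT

Answer: -12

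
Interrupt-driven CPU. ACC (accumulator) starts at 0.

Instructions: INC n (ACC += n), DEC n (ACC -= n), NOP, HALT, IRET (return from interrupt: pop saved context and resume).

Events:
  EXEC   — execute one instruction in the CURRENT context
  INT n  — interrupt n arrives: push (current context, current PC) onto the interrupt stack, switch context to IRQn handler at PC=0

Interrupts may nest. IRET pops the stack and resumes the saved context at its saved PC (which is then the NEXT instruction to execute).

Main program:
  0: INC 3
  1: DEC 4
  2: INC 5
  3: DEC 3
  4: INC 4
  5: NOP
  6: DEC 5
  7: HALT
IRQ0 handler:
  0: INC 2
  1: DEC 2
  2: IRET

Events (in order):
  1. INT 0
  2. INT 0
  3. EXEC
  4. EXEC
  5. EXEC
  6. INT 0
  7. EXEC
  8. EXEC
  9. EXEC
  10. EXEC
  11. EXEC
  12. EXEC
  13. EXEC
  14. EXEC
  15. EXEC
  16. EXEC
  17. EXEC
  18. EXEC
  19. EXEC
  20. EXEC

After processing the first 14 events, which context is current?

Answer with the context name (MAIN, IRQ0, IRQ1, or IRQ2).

Answer: MAIN

Derivation:
Event 1 (INT 0): INT 0 arrives: push (MAIN, PC=0), enter IRQ0 at PC=0 (depth now 1)
Event 2 (INT 0): INT 0 arrives: push (IRQ0, PC=0), enter IRQ0 at PC=0 (depth now 2)
Event 3 (EXEC): [IRQ0] PC=0: INC 2 -> ACC=2
Event 4 (EXEC): [IRQ0] PC=1: DEC 2 -> ACC=0
Event 5 (EXEC): [IRQ0] PC=2: IRET -> resume IRQ0 at PC=0 (depth now 1)
Event 6 (INT 0): INT 0 arrives: push (IRQ0, PC=0), enter IRQ0 at PC=0 (depth now 2)
Event 7 (EXEC): [IRQ0] PC=0: INC 2 -> ACC=2
Event 8 (EXEC): [IRQ0] PC=1: DEC 2 -> ACC=0
Event 9 (EXEC): [IRQ0] PC=2: IRET -> resume IRQ0 at PC=0 (depth now 1)
Event 10 (EXEC): [IRQ0] PC=0: INC 2 -> ACC=2
Event 11 (EXEC): [IRQ0] PC=1: DEC 2 -> ACC=0
Event 12 (EXEC): [IRQ0] PC=2: IRET -> resume MAIN at PC=0 (depth now 0)
Event 13 (EXEC): [MAIN] PC=0: INC 3 -> ACC=3
Event 14 (EXEC): [MAIN] PC=1: DEC 4 -> ACC=-1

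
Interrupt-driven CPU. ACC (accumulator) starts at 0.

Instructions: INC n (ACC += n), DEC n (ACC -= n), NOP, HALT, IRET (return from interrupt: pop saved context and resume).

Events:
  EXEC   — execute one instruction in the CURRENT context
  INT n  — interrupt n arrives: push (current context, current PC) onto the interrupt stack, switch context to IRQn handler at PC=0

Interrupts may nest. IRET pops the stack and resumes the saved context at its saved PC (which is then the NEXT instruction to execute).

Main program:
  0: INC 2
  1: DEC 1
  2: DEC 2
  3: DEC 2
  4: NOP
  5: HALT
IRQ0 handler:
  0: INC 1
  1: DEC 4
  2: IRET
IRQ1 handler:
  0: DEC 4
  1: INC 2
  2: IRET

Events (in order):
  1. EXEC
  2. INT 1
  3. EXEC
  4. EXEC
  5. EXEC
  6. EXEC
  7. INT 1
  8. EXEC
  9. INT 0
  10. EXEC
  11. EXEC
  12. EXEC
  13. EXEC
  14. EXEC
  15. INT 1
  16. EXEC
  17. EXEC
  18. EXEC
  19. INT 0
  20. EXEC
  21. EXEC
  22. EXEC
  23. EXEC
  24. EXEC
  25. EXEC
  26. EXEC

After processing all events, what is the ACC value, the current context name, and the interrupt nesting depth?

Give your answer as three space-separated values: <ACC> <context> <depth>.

Event 1 (EXEC): [MAIN] PC=0: INC 2 -> ACC=2
Event 2 (INT 1): INT 1 arrives: push (MAIN, PC=1), enter IRQ1 at PC=0 (depth now 1)
Event 3 (EXEC): [IRQ1] PC=0: DEC 4 -> ACC=-2
Event 4 (EXEC): [IRQ1] PC=1: INC 2 -> ACC=0
Event 5 (EXEC): [IRQ1] PC=2: IRET -> resume MAIN at PC=1 (depth now 0)
Event 6 (EXEC): [MAIN] PC=1: DEC 1 -> ACC=-1
Event 7 (INT 1): INT 1 arrives: push (MAIN, PC=2), enter IRQ1 at PC=0 (depth now 1)
Event 8 (EXEC): [IRQ1] PC=0: DEC 4 -> ACC=-5
Event 9 (INT 0): INT 0 arrives: push (IRQ1, PC=1), enter IRQ0 at PC=0 (depth now 2)
Event 10 (EXEC): [IRQ0] PC=0: INC 1 -> ACC=-4
Event 11 (EXEC): [IRQ0] PC=1: DEC 4 -> ACC=-8
Event 12 (EXEC): [IRQ0] PC=2: IRET -> resume IRQ1 at PC=1 (depth now 1)
Event 13 (EXEC): [IRQ1] PC=1: INC 2 -> ACC=-6
Event 14 (EXEC): [IRQ1] PC=2: IRET -> resume MAIN at PC=2 (depth now 0)
Event 15 (INT 1): INT 1 arrives: push (MAIN, PC=2), enter IRQ1 at PC=0 (depth now 1)
Event 16 (EXEC): [IRQ1] PC=0: DEC 4 -> ACC=-10
Event 17 (EXEC): [IRQ1] PC=1: INC 2 -> ACC=-8
Event 18 (EXEC): [IRQ1] PC=2: IRET -> resume MAIN at PC=2 (depth now 0)
Event 19 (INT 0): INT 0 arrives: push (MAIN, PC=2), enter IRQ0 at PC=0 (depth now 1)
Event 20 (EXEC): [IRQ0] PC=0: INC 1 -> ACC=-7
Event 21 (EXEC): [IRQ0] PC=1: DEC 4 -> ACC=-11
Event 22 (EXEC): [IRQ0] PC=2: IRET -> resume MAIN at PC=2 (depth now 0)
Event 23 (EXEC): [MAIN] PC=2: DEC 2 -> ACC=-13
Event 24 (EXEC): [MAIN] PC=3: DEC 2 -> ACC=-15
Event 25 (EXEC): [MAIN] PC=4: NOP
Event 26 (EXEC): [MAIN] PC=5: HALT

Answer: -15 MAIN 0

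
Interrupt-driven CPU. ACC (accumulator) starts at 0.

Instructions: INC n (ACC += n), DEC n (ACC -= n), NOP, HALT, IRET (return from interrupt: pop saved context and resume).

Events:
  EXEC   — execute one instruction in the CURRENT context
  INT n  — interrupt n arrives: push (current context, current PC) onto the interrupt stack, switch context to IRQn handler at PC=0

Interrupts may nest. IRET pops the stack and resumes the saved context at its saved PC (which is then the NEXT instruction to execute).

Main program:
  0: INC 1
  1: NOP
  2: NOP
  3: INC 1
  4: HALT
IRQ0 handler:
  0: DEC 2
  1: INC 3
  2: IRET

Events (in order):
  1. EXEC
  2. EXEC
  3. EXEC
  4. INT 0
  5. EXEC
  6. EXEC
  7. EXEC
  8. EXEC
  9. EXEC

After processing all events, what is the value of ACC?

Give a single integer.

Event 1 (EXEC): [MAIN] PC=0: INC 1 -> ACC=1
Event 2 (EXEC): [MAIN] PC=1: NOP
Event 3 (EXEC): [MAIN] PC=2: NOP
Event 4 (INT 0): INT 0 arrives: push (MAIN, PC=3), enter IRQ0 at PC=0 (depth now 1)
Event 5 (EXEC): [IRQ0] PC=0: DEC 2 -> ACC=-1
Event 6 (EXEC): [IRQ0] PC=1: INC 3 -> ACC=2
Event 7 (EXEC): [IRQ0] PC=2: IRET -> resume MAIN at PC=3 (depth now 0)
Event 8 (EXEC): [MAIN] PC=3: INC 1 -> ACC=3
Event 9 (EXEC): [MAIN] PC=4: HALT

Answer: 3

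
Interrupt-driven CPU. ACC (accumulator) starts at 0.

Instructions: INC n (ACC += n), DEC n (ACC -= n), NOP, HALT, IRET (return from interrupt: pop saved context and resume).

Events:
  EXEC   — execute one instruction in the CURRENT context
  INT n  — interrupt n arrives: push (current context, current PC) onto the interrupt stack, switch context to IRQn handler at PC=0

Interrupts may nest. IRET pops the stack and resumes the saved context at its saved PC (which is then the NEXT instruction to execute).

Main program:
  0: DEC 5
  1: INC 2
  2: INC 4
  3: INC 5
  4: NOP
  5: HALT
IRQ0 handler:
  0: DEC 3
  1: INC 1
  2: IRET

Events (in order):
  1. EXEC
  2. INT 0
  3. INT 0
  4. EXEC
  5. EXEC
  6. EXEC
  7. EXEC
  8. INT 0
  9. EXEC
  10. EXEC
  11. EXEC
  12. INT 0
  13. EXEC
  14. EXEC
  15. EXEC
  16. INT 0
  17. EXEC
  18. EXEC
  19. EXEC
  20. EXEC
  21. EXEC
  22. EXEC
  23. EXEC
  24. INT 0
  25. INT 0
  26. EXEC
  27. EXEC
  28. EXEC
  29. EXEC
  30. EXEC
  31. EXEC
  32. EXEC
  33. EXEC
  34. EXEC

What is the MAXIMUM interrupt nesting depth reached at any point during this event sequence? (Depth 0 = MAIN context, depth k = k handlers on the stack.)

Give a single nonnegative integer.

Answer: 2

Derivation:
Event 1 (EXEC): [MAIN] PC=0: DEC 5 -> ACC=-5 [depth=0]
Event 2 (INT 0): INT 0 arrives: push (MAIN, PC=1), enter IRQ0 at PC=0 (depth now 1) [depth=1]
Event 3 (INT 0): INT 0 arrives: push (IRQ0, PC=0), enter IRQ0 at PC=0 (depth now 2) [depth=2]
Event 4 (EXEC): [IRQ0] PC=0: DEC 3 -> ACC=-8 [depth=2]
Event 5 (EXEC): [IRQ0] PC=1: INC 1 -> ACC=-7 [depth=2]
Event 6 (EXEC): [IRQ0] PC=2: IRET -> resume IRQ0 at PC=0 (depth now 1) [depth=1]
Event 7 (EXEC): [IRQ0] PC=0: DEC 3 -> ACC=-10 [depth=1]
Event 8 (INT 0): INT 0 arrives: push (IRQ0, PC=1), enter IRQ0 at PC=0 (depth now 2) [depth=2]
Event 9 (EXEC): [IRQ0] PC=0: DEC 3 -> ACC=-13 [depth=2]
Event 10 (EXEC): [IRQ0] PC=1: INC 1 -> ACC=-12 [depth=2]
Event 11 (EXEC): [IRQ0] PC=2: IRET -> resume IRQ0 at PC=1 (depth now 1) [depth=1]
Event 12 (INT 0): INT 0 arrives: push (IRQ0, PC=1), enter IRQ0 at PC=0 (depth now 2) [depth=2]
Event 13 (EXEC): [IRQ0] PC=0: DEC 3 -> ACC=-15 [depth=2]
Event 14 (EXEC): [IRQ0] PC=1: INC 1 -> ACC=-14 [depth=2]
Event 15 (EXEC): [IRQ0] PC=2: IRET -> resume IRQ0 at PC=1 (depth now 1) [depth=1]
Event 16 (INT 0): INT 0 arrives: push (IRQ0, PC=1), enter IRQ0 at PC=0 (depth now 2) [depth=2]
Event 17 (EXEC): [IRQ0] PC=0: DEC 3 -> ACC=-17 [depth=2]
Event 18 (EXEC): [IRQ0] PC=1: INC 1 -> ACC=-16 [depth=2]
Event 19 (EXEC): [IRQ0] PC=2: IRET -> resume IRQ0 at PC=1 (depth now 1) [depth=1]
Event 20 (EXEC): [IRQ0] PC=1: INC 1 -> ACC=-15 [depth=1]
Event 21 (EXEC): [IRQ0] PC=2: IRET -> resume MAIN at PC=1 (depth now 0) [depth=0]
Event 22 (EXEC): [MAIN] PC=1: INC 2 -> ACC=-13 [depth=0]
Event 23 (EXEC): [MAIN] PC=2: INC 4 -> ACC=-9 [depth=0]
Event 24 (INT 0): INT 0 arrives: push (MAIN, PC=3), enter IRQ0 at PC=0 (depth now 1) [depth=1]
Event 25 (INT 0): INT 0 arrives: push (IRQ0, PC=0), enter IRQ0 at PC=0 (depth now 2) [depth=2]
Event 26 (EXEC): [IRQ0] PC=0: DEC 3 -> ACC=-12 [depth=2]
Event 27 (EXEC): [IRQ0] PC=1: INC 1 -> ACC=-11 [depth=2]
Event 28 (EXEC): [IRQ0] PC=2: IRET -> resume IRQ0 at PC=0 (depth now 1) [depth=1]
Event 29 (EXEC): [IRQ0] PC=0: DEC 3 -> ACC=-14 [depth=1]
Event 30 (EXEC): [IRQ0] PC=1: INC 1 -> ACC=-13 [depth=1]
Event 31 (EXEC): [IRQ0] PC=2: IRET -> resume MAIN at PC=3 (depth now 0) [depth=0]
Event 32 (EXEC): [MAIN] PC=3: INC 5 -> ACC=-8 [depth=0]
Event 33 (EXEC): [MAIN] PC=4: NOP [depth=0]
Event 34 (EXEC): [MAIN] PC=5: HALT [depth=0]
Max depth observed: 2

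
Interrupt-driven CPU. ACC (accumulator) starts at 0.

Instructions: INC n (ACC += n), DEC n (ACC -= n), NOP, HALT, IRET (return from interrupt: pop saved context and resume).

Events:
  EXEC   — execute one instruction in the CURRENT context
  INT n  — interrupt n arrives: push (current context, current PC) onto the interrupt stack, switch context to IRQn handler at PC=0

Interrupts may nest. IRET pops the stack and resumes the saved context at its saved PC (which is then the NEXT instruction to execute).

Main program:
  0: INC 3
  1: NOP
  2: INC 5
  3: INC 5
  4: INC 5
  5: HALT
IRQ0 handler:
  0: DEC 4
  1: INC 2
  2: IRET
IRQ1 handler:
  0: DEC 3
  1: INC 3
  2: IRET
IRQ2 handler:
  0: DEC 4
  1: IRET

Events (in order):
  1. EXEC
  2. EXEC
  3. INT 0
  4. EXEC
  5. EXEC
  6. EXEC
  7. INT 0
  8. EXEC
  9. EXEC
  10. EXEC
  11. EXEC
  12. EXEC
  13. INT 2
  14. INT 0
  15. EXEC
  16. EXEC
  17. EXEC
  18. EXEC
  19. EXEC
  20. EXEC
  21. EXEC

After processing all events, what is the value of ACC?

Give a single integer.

Event 1 (EXEC): [MAIN] PC=0: INC 3 -> ACC=3
Event 2 (EXEC): [MAIN] PC=1: NOP
Event 3 (INT 0): INT 0 arrives: push (MAIN, PC=2), enter IRQ0 at PC=0 (depth now 1)
Event 4 (EXEC): [IRQ0] PC=0: DEC 4 -> ACC=-1
Event 5 (EXEC): [IRQ0] PC=1: INC 2 -> ACC=1
Event 6 (EXEC): [IRQ0] PC=2: IRET -> resume MAIN at PC=2 (depth now 0)
Event 7 (INT 0): INT 0 arrives: push (MAIN, PC=2), enter IRQ0 at PC=0 (depth now 1)
Event 8 (EXEC): [IRQ0] PC=0: DEC 4 -> ACC=-3
Event 9 (EXEC): [IRQ0] PC=1: INC 2 -> ACC=-1
Event 10 (EXEC): [IRQ0] PC=2: IRET -> resume MAIN at PC=2 (depth now 0)
Event 11 (EXEC): [MAIN] PC=2: INC 5 -> ACC=4
Event 12 (EXEC): [MAIN] PC=3: INC 5 -> ACC=9
Event 13 (INT 2): INT 2 arrives: push (MAIN, PC=4), enter IRQ2 at PC=0 (depth now 1)
Event 14 (INT 0): INT 0 arrives: push (IRQ2, PC=0), enter IRQ0 at PC=0 (depth now 2)
Event 15 (EXEC): [IRQ0] PC=0: DEC 4 -> ACC=5
Event 16 (EXEC): [IRQ0] PC=1: INC 2 -> ACC=7
Event 17 (EXEC): [IRQ0] PC=2: IRET -> resume IRQ2 at PC=0 (depth now 1)
Event 18 (EXEC): [IRQ2] PC=0: DEC 4 -> ACC=3
Event 19 (EXEC): [IRQ2] PC=1: IRET -> resume MAIN at PC=4 (depth now 0)
Event 20 (EXEC): [MAIN] PC=4: INC 5 -> ACC=8
Event 21 (EXEC): [MAIN] PC=5: HALT

Answer: 8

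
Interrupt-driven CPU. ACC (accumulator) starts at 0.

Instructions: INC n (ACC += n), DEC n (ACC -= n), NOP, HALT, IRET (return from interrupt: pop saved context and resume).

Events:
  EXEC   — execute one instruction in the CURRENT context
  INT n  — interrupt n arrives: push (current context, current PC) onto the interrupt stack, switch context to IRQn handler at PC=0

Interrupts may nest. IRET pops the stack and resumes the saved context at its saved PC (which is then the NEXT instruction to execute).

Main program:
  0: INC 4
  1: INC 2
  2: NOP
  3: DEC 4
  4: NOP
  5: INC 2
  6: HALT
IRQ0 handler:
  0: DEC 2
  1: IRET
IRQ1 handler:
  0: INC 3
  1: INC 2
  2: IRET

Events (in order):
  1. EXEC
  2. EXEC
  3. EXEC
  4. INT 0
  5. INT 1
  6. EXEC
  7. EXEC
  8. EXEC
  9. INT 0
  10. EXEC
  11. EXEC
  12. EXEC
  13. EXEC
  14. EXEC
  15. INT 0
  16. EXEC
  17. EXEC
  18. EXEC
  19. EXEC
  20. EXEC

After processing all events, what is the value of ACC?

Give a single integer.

Event 1 (EXEC): [MAIN] PC=0: INC 4 -> ACC=4
Event 2 (EXEC): [MAIN] PC=1: INC 2 -> ACC=6
Event 3 (EXEC): [MAIN] PC=2: NOP
Event 4 (INT 0): INT 0 arrives: push (MAIN, PC=3), enter IRQ0 at PC=0 (depth now 1)
Event 5 (INT 1): INT 1 arrives: push (IRQ0, PC=0), enter IRQ1 at PC=0 (depth now 2)
Event 6 (EXEC): [IRQ1] PC=0: INC 3 -> ACC=9
Event 7 (EXEC): [IRQ1] PC=1: INC 2 -> ACC=11
Event 8 (EXEC): [IRQ1] PC=2: IRET -> resume IRQ0 at PC=0 (depth now 1)
Event 9 (INT 0): INT 0 arrives: push (IRQ0, PC=0), enter IRQ0 at PC=0 (depth now 2)
Event 10 (EXEC): [IRQ0] PC=0: DEC 2 -> ACC=9
Event 11 (EXEC): [IRQ0] PC=1: IRET -> resume IRQ0 at PC=0 (depth now 1)
Event 12 (EXEC): [IRQ0] PC=0: DEC 2 -> ACC=7
Event 13 (EXEC): [IRQ0] PC=1: IRET -> resume MAIN at PC=3 (depth now 0)
Event 14 (EXEC): [MAIN] PC=3: DEC 4 -> ACC=3
Event 15 (INT 0): INT 0 arrives: push (MAIN, PC=4), enter IRQ0 at PC=0 (depth now 1)
Event 16 (EXEC): [IRQ0] PC=0: DEC 2 -> ACC=1
Event 17 (EXEC): [IRQ0] PC=1: IRET -> resume MAIN at PC=4 (depth now 0)
Event 18 (EXEC): [MAIN] PC=4: NOP
Event 19 (EXEC): [MAIN] PC=5: INC 2 -> ACC=3
Event 20 (EXEC): [MAIN] PC=6: HALT

Answer: 3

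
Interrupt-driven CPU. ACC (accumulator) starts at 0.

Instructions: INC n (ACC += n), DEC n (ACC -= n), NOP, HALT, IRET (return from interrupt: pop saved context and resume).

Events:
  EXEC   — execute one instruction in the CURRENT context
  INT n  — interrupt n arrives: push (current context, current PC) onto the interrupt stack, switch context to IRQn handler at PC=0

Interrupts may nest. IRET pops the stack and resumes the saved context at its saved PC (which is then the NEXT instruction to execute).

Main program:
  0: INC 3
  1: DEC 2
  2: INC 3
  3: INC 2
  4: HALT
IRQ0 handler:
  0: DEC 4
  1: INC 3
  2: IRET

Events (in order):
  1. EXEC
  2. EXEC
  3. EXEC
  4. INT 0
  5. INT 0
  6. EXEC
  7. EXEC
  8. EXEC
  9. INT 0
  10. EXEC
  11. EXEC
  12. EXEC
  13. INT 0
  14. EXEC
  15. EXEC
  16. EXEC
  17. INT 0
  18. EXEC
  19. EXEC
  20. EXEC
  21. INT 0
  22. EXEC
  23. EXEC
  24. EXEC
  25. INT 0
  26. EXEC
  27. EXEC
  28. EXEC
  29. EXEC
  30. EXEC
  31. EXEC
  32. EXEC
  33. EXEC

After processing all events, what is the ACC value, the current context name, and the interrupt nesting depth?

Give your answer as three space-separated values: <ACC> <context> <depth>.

Answer: -1 MAIN 0

Derivation:
Event 1 (EXEC): [MAIN] PC=0: INC 3 -> ACC=3
Event 2 (EXEC): [MAIN] PC=1: DEC 2 -> ACC=1
Event 3 (EXEC): [MAIN] PC=2: INC 3 -> ACC=4
Event 4 (INT 0): INT 0 arrives: push (MAIN, PC=3), enter IRQ0 at PC=0 (depth now 1)
Event 5 (INT 0): INT 0 arrives: push (IRQ0, PC=0), enter IRQ0 at PC=0 (depth now 2)
Event 6 (EXEC): [IRQ0] PC=0: DEC 4 -> ACC=0
Event 7 (EXEC): [IRQ0] PC=1: INC 3 -> ACC=3
Event 8 (EXEC): [IRQ0] PC=2: IRET -> resume IRQ0 at PC=0 (depth now 1)
Event 9 (INT 0): INT 0 arrives: push (IRQ0, PC=0), enter IRQ0 at PC=0 (depth now 2)
Event 10 (EXEC): [IRQ0] PC=0: DEC 4 -> ACC=-1
Event 11 (EXEC): [IRQ0] PC=1: INC 3 -> ACC=2
Event 12 (EXEC): [IRQ0] PC=2: IRET -> resume IRQ0 at PC=0 (depth now 1)
Event 13 (INT 0): INT 0 arrives: push (IRQ0, PC=0), enter IRQ0 at PC=0 (depth now 2)
Event 14 (EXEC): [IRQ0] PC=0: DEC 4 -> ACC=-2
Event 15 (EXEC): [IRQ0] PC=1: INC 3 -> ACC=1
Event 16 (EXEC): [IRQ0] PC=2: IRET -> resume IRQ0 at PC=0 (depth now 1)
Event 17 (INT 0): INT 0 arrives: push (IRQ0, PC=0), enter IRQ0 at PC=0 (depth now 2)
Event 18 (EXEC): [IRQ0] PC=0: DEC 4 -> ACC=-3
Event 19 (EXEC): [IRQ0] PC=1: INC 3 -> ACC=0
Event 20 (EXEC): [IRQ0] PC=2: IRET -> resume IRQ0 at PC=0 (depth now 1)
Event 21 (INT 0): INT 0 arrives: push (IRQ0, PC=0), enter IRQ0 at PC=0 (depth now 2)
Event 22 (EXEC): [IRQ0] PC=0: DEC 4 -> ACC=-4
Event 23 (EXEC): [IRQ0] PC=1: INC 3 -> ACC=-1
Event 24 (EXEC): [IRQ0] PC=2: IRET -> resume IRQ0 at PC=0 (depth now 1)
Event 25 (INT 0): INT 0 arrives: push (IRQ0, PC=0), enter IRQ0 at PC=0 (depth now 2)
Event 26 (EXEC): [IRQ0] PC=0: DEC 4 -> ACC=-5
Event 27 (EXEC): [IRQ0] PC=1: INC 3 -> ACC=-2
Event 28 (EXEC): [IRQ0] PC=2: IRET -> resume IRQ0 at PC=0 (depth now 1)
Event 29 (EXEC): [IRQ0] PC=0: DEC 4 -> ACC=-6
Event 30 (EXEC): [IRQ0] PC=1: INC 3 -> ACC=-3
Event 31 (EXEC): [IRQ0] PC=2: IRET -> resume MAIN at PC=3 (depth now 0)
Event 32 (EXEC): [MAIN] PC=3: INC 2 -> ACC=-1
Event 33 (EXEC): [MAIN] PC=4: HALT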